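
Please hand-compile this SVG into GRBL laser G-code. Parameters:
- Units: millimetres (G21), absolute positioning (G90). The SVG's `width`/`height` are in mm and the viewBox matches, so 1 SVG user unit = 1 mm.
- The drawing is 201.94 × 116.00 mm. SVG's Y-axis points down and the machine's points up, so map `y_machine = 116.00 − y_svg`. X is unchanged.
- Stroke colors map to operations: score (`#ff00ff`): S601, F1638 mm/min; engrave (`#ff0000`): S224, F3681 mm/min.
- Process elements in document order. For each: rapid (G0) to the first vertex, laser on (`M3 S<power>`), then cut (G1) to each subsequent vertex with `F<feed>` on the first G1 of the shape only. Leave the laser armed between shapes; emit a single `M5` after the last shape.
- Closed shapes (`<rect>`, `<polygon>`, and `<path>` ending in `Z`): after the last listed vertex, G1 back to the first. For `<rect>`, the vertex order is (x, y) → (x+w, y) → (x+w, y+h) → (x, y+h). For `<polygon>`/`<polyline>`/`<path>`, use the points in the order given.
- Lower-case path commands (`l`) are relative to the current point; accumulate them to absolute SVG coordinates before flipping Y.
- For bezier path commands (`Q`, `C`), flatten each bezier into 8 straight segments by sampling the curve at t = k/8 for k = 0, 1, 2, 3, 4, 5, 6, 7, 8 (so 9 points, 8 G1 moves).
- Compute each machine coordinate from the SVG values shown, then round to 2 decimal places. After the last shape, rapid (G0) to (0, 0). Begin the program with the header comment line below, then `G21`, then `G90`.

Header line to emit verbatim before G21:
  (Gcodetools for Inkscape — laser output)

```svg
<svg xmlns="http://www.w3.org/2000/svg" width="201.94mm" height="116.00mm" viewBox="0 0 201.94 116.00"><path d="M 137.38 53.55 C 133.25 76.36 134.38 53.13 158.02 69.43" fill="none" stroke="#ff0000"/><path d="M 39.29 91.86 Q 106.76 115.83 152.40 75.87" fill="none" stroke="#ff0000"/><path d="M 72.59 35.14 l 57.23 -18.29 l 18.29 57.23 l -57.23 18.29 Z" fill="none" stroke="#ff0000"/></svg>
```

(Gcodetools for Inkscape — laser output)
G21
G90
G0 X137.38 Y62.45
M3 S224
G1 X136.11 Y55.89 F3681
G1 X135.54 Y52.64
G1 X135.86 Y51.70
G1 X137.29 Y52.07
G1 X140.01 Y52.74
G1 X144.24 Y52.72
G1 X150.18 Y51.00
G1 X158.02 Y46.57
G0 X39.29 Y24.14
M3 S224
G1 X55.82 Y19.15 F3681
G1 X71.66 Y16.15
G1 X86.82 Y15.15
G1 X101.30 Y16.15
G1 X115.10 Y19.15
G1 X128.22 Y24.15
G1 X140.65 Y31.14
G1 X152.40 Y40.13
G0 X72.59 Y80.86
M3 S224
G1 X129.82 Y99.15 F3681
G1 X148.11 Y41.92
G1 X90.88 Y23.63
G1 X72.59 Y80.86
M5
G0 X0.00 Y0.00

1 u = 1 mm; y_m = 116.00 − y.

[1] `<path>` cubic bezier, #ff0000→engrave S224 F3681: (137.38,62.45) → (136.11,55.89) → (135.54,52.64) → (135.86,51.70) → (137.29,52.07) → (140.01,52.74) → (144.24,52.72) → (150.18,51.00) → (158.02,46.57)

[2] `<path>` quadratic bezier, #ff0000→engrave S224 F3681: (39.29,24.14) → (55.82,19.15) → (71.66,16.15) → (86.82,15.15) → (101.30,16.15) → (115.10,19.15) → (128.22,24.15) → (140.65,31.14) → (152.40,40.13)

[3] `<path>` regular polygon, #ff0000→engrave S224 F3681: (72.59,80.86) → (129.82,99.15) → (148.11,41.92) → (90.88,23.63) → (72.59,80.86) (closed)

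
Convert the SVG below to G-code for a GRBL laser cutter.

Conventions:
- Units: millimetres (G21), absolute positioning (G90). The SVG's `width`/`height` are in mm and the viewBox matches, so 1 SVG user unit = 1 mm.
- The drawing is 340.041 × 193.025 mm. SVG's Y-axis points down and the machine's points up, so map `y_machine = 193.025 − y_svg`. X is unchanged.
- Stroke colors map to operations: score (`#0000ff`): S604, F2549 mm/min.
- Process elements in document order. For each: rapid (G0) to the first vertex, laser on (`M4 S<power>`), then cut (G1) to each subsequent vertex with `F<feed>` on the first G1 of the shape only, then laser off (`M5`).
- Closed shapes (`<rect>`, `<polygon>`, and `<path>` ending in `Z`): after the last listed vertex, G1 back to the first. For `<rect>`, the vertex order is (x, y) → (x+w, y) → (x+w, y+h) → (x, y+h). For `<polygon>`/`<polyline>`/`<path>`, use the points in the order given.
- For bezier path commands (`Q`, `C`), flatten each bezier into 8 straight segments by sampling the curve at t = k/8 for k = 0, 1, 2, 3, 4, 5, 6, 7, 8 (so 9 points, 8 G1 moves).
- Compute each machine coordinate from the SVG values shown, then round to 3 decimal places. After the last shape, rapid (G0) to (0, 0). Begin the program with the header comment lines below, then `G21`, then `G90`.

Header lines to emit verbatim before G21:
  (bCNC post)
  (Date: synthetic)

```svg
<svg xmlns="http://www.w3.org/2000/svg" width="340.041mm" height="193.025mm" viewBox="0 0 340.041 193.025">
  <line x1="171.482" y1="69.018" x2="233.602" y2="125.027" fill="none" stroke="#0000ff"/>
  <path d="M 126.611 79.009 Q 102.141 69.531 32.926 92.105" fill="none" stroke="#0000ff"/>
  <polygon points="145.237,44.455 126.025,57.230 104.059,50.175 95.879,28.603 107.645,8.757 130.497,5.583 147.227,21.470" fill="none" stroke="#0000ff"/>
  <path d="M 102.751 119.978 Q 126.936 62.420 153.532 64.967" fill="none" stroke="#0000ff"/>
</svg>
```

Since the viewBox matches the mm dimensions, user units are millimetres directly. The only transform is the Y-flip y_m = 193.025 − y_svg.

Shape 1 is a line segment drawn with `<line>`. Its stroke #0000ff means score at S604, F2549. After flipping Y the toolpath is (171.482,124.007) → (233.602,67.998).

Shape 2 is a quadratic bezier drawn with `<path>`. Its stroke #0000ff means score at S604, F2549. After flipping Y the toolpath is (126.611,114.016) → (119.794,115.885) → (111.579,116.752) → (101.966,116.617) → (90.955,115.481) → (78.545,113.343) → (64.737,110.204) → (49.531,106.063) → (32.926,100.920).

Shape 3 is a regular polygon drawn with `<polygon>`. Its stroke #0000ff means score at S604, F2549. After flipping Y the toolpath is (145.237,148.570) → (126.025,135.795) → (104.059,142.850) → (95.879,164.422) → (107.645,184.268) → (130.497,187.442) → (147.227,171.555) → (145.237,148.570), returning to the start.

Shape 4 is a quadratic bezier drawn with `<path>`. Its stroke #0000ff means score at S604, F2549. After flipping Y the toolpath is (102.751,73.047) → (108.835,86.497) → (114.994,98.069) → (121.229,107.763) → (127.539,115.579) → (133.924,121.516) → (140.385,125.575) → (146.921,127.756) → (153.532,128.058).

(bCNC post)
(Date: synthetic)
G21
G90
G0 X171.482 Y124.007
M4 S604
G1 X233.602 Y67.998 F2549
M5
G0 X126.611 Y114.016
M4 S604
G1 X119.794 Y115.885 F2549
G1 X111.579 Y116.752
G1 X101.966 Y116.617
G1 X90.955 Y115.481
G1 X78.545 Y113.343
G1 X64.737 Y110.204
G1 X49.531 Y106.063
G1 X32.926 Y100.920
M5
G0 X145.237 Y148.570
M4 S604
G1 X126.025 Y135.795 F2549
G1 X104.059 Y142.850
G1 X95.879 Y164.422
G1 X107.645 Y184.268
G1 X130.497 Y187.442
G1 X147.227 Y171.555
G1 X145.237 Y148.570
M5
G0 X102.751 Y73.047
M4 S604
G1 X108.835 Y86.497 F2549
G1 X114.994 Y98.069
G1 X121.229 Y107.763
G1 X127.539 Y115.579
G1 X133.924 Y121.516
G1 X140.385 Y125.575
G1 X146.921 Y127.756
G1 X153.532 Y128.058
M5
G0 X0.000 Y0.000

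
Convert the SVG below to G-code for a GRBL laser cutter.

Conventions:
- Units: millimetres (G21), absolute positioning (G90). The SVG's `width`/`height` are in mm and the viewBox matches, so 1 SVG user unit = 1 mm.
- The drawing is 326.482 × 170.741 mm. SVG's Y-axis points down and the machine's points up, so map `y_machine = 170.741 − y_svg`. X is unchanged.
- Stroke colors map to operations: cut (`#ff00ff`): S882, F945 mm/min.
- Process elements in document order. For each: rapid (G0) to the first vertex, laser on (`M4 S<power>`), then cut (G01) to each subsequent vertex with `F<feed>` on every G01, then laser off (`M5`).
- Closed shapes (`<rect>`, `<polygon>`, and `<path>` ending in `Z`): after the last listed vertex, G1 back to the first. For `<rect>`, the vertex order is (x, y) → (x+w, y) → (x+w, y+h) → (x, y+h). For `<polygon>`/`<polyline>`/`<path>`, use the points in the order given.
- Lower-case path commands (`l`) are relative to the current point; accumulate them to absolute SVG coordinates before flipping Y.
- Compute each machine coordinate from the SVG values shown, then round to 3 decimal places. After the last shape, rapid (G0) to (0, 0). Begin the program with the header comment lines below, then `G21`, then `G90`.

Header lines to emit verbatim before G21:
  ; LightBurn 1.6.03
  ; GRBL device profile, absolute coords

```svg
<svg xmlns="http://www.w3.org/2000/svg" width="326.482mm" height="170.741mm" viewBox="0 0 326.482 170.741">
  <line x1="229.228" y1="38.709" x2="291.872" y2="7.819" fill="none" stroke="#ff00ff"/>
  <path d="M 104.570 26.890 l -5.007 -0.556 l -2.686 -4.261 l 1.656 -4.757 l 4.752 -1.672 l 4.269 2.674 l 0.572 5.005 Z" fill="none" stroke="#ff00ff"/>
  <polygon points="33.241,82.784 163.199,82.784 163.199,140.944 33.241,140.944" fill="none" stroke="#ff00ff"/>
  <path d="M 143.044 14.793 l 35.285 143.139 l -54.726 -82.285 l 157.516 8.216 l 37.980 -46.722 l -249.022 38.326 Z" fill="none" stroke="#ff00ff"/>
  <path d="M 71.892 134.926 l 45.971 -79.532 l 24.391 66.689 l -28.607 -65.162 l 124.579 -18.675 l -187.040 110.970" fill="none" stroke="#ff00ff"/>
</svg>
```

1 u = 1 mm; y_m = 170.741 − y.

[1] `<line>` line segment, #ff00ff→cut S882 F945: (229.228,132.032) → (291.872,162.922)

[2] `<path>` regular polygon, #ff00ff→cut S882 F945: (104.570,143.851) → (99.563,144.407) → (96.877,148.668) → (98.533,153.425) → (103.285,155.097) → (107.554,152.423) → (108.126,147.418) → (104.570,143.851) (closed)

[3] `<polygon>` rectangle, #ff00ff→cut S882 F945: (33.241,87.957) → (163.199,87.957) → (163.199,29.797) → (33.241,29.797) → (33.241,87.957) (closed)

[4] `<path>` closed polygon, #ff00ff→cut S882 F945: (143.044,155.948) → (178.329,12.809) → (123.603,95.094) → (281.119,86.878) → (319.099,133.600) → (70.077,95.274) → (143.044,155.948) (closed)

[5] `<path>` open polyline, #ff00ff→cut S882 F945: (71.892,35.815) → (117.863,115.347) → (142.254,48.658) → (113.647,113.820) → (238.226,132.495) → (51.186,21.525)

; LightBurn 1.6.03
; GRBL device profile, absolute coords
G21
G90
G0 X229.228 Y132.032
M4 S882
G01 X291.872 Y162.922 F945
M5
G0 X104.570 Y143.851
M4 S882
G01 X99.563 Y144.407 F945
G01 X96.877 Y148.668 F945
G01 X98.533 Y153.425 F945
G01 X103.285 Y155.097 F945
G01 X107.554 Y152.423 F945
G01 X108.126 Y147.418 F945
G01 X104.570 Y143.851 F945
M5
G0 X33.241 Y87.957
M4 S882
G01 X163.199 Y87.957 F945
G01 X163.199 Y29.797 F945
G01 X33.241 Y29.797 F945
G01 X33.241 Y87.957 F945
M5
G0 X143.044 Y155.948
M4 S882
G01 X178.329 Y12.809 F945
G01 X123.603 Y95.094 F945
G01 X281.119 Y86.878 F945
G01 X319.099 Y133.600 F945
G01 X70.077 Y95.274 F945
G01 X143.044 Y155.948 F945
M5
G0 X71.892 Y35.815
M4 S882
G01 X117.863 Y115.347 F945
G01 X142.254 Y48.658 F945
G01 X113.647 Y113.820 F945
G01 X238.226 Y132.495 F945
G01 X51.186 Y21.525 F945
M5
G0 X0.000 Y0.000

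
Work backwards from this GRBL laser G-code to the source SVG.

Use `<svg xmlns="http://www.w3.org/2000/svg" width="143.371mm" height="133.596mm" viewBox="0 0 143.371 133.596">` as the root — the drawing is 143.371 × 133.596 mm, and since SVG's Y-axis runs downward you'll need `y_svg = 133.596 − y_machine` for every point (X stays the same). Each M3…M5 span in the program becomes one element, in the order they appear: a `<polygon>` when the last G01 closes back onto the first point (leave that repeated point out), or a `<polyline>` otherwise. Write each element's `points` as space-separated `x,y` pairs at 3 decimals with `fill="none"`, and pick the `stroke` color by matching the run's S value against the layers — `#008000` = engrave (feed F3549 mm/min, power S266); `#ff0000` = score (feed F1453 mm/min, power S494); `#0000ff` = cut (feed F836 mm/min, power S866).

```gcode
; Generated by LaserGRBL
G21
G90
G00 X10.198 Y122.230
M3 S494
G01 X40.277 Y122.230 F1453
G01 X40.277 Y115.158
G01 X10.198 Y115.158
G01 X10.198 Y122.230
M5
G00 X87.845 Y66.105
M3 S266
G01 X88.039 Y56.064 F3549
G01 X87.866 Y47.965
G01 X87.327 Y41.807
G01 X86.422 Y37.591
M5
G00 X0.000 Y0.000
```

y_svg = 133.596 − y_m.

[1] S494→`#ff0000` (score); closed run; points: 10.198,11.366 40.277,11.366 40.277,18.438 10.198,18.438

[2] S266→`#008000` (engrave); open run; points: 87.845,67.491 88.039,77.532 87.866,85.631 87.327,91.789 86.422,96.005

<svg xmlns="http://www.w3.org/2000/svg" width="143.371mm" height="133.596mm" viewBox="0 0 143.371 133.596">
  <polygon points="10.198,11.366 40.277,11.366 40.277,18.438 10.198,18.438" fill="none" stroke="#ff0000"/>
  <polyline points="87.845,67.491 88.039,77.532 87.866,85.631 87.327,91.789 86.422,96.005" fill="none" stroke="#008000"/>
</svg>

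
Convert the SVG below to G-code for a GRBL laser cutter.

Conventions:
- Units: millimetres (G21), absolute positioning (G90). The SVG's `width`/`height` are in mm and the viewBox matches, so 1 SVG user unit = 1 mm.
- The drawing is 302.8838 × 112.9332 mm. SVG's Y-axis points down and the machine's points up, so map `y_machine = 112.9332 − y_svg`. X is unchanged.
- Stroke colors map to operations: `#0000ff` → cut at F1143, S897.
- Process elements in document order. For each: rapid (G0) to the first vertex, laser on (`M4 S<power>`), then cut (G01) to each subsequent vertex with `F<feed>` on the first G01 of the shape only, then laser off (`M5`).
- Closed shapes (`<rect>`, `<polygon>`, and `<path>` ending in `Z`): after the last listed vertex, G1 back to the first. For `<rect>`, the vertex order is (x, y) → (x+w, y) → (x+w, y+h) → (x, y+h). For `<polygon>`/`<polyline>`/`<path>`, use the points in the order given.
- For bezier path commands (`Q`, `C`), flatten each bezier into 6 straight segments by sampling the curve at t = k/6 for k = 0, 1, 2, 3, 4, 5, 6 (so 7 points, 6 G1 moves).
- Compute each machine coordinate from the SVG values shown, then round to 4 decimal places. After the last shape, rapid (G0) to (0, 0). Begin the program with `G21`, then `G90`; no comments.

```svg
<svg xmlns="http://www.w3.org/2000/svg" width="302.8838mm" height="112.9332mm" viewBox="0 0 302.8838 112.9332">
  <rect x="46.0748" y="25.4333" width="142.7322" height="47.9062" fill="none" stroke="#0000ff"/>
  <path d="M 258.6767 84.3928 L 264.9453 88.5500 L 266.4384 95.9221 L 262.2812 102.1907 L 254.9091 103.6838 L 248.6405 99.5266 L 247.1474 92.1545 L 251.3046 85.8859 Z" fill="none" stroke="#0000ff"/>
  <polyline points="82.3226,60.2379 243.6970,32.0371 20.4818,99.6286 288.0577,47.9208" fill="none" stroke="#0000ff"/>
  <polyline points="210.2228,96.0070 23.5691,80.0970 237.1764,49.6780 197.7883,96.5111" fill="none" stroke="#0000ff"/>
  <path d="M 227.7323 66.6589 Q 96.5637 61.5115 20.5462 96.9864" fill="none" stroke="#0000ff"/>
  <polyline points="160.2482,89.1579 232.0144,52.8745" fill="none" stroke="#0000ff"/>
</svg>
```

G21
G90
G0 X46.0748 Y87.4999
M4 S897
G01 X188.8070 Y87.4999 F1143
G01 X188.8070 Y39.5937
G01 X46.0748 Y39.5937
G01 X46.0748 Y87.4999
M5
G0 X258.6767 Y28.5404
M4 S897
G01 X264.9453 Y24.3832 F1143
G01 X266.4384 Y17.0111
G01 X262.2812 Y10.7425
G01 X254.9091 Y9.2494
G01 X248.6405 Y13.4066
G01 X247.1474 Y20.7787
G01 X251.3046 Y27.0473
G01 X258.6767 Y28.5404
M5
G0 X82.3226 Y52.6953
M4 S897
G01 X243.6970 Y80.8961 F1143
G01 X20.4818 Y13.3046
G01 X288.0577 Y65.0124
M5
G0 X210.2228 Y16.9262
M4 S897
G01 X23.5691 Y32.8362 F1143
G01 X237.1764 Y63.2552
G01 X197.7883 Y16.4221
M5
G0 X227.7323 Y46.2743
M4 S897
G01 X185.5414 Y46.8617 F1143
G01 X146.4145 Y45.1923
G01 X110.3515 Y41.2661
G01 X77.3524 Y35.0831
G01 X47.4173 Y26.6434
G01 X20.5462 Y15.9468
M5
G0 X160.2482 Y23.7753
M4 S897
G01 X232.0144 Y60.0587 F1143
M5
G0 X0.0000 Y0.0000

viewBox `0 0 302.8838 112.9332` with mm width/height → 1 unit = 1 mm. Flip: y_m = 112.9332 − y_svg.

**Shape 1** — `<rect>` rectangle, stroke `#0000ff` → cut (S897, F1143). Machine vertices: (46.0748,87.4999) → (188.8070,87.4999) → (188.8070,39.5937) → (46.0748,39.5937) → (46.0748,87.4999). Closed: final G1 returns to the first vertex.

**Shape 2** — `<path>` regular polygon, stroke `#0000ff` → cut (S897, F1143). Machine vertices: (258.6767,28.5404) → (264.9453,24.3832) → (266.4384,17.0111) → (262.2812,10.7425) → (254.9091,9.2494) → (248.6405,13.4066) → (247.1474,20.7787) → (251.3046,27.0473) → (258.6767,28.5404). Closed: final G1 returns to the first vertex.

**Shape 3** — `<polyline>` open polyline, stroke `#0000ff` → cut (S897, F1143). Machine vertices: (82.3226,52.6953) → (243.6970,80.8961) → (20.4818,13.3046) → (288.0577,65.0124). Open path.

**Shape 4** — `<polyline>` open polyline, stroke `#0000ff` → cut (S897, F1143). Machine vertices: (210.2228,16.9262) → (23.5691,32.8362) → (237.1764,63.2552) → (197.7883,16.4221). Open path.

**Shape 5** — `<path>` quadratic bezier, stroke `#0000ff` → cut (S897, F1143). Control points (SVG): P0=(227.7323,66.6589), P1=(96.5637,61.5115), P2=(20.5462,96.9864); sampled at t=k/6. Machine vertices: (227.7323,46.2743) → (185.5414,46.8617) → (146.4145,45.1923) → (110.3515,41.2661) → (77.3524,35.0831) → (47.4173,26.6434) → (20.5462,15.9468). Open path.

**Shape 6** — `<polyline>` line segment, stroke `#0000ff` → cut (S897, F1143). Machine vertices: (160.2482,23.7753) → (232.0144,60.0587). Open path.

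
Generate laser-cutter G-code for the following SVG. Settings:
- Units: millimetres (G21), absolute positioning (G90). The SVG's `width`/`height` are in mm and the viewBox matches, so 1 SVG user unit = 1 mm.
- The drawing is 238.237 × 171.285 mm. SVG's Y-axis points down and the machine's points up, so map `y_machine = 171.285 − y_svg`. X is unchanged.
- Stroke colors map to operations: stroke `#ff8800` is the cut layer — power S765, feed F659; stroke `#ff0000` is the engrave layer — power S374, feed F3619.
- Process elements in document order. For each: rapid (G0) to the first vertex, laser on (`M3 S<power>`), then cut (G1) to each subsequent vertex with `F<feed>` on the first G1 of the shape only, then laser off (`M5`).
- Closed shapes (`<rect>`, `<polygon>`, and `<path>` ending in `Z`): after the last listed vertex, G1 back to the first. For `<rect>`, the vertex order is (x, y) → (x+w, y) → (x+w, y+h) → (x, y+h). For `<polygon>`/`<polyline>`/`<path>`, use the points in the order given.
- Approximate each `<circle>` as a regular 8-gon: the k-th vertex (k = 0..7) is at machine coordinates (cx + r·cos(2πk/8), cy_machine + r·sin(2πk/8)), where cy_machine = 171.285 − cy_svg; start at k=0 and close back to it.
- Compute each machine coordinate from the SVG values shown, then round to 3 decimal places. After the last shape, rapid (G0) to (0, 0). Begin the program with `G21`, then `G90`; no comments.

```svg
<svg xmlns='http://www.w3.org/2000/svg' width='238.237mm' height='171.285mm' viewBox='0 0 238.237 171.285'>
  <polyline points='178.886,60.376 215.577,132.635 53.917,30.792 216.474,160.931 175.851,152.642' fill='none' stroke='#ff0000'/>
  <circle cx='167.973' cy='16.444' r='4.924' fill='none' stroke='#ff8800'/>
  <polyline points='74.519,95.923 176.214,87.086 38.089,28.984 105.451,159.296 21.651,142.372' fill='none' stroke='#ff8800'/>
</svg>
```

viewBox `0 0 238.237 171.285` with mm width/height → 1 unit = 1 mm. Flip: y_m = 171.285 − y_svg.

**Shape 1** — `<polyline>` open polyline, stroke `#ff0000` → engrave (S374, F3619). Machine vertices: (178.886,110.909) → (215.577,38.650) → (53.917,140.493) → (216.474,10.354) → (175.851,18.643). Open path.

**Shape 2** — `<circle>` circle, stroke `#ff8800` → cut (S765, F659). Machine vertices: (172.897,154.841) → (171.455,158.323) → (167.973,159.765) → (164.491,158.323) → (163.049,154.841) → (164.491,151.359) → (167.973,149.917) → (171.455,151.359) → (172.897,154.841). Closed: final G1 returns to the first vertex.

**Shape 3** — `<polyline>` open polyline, stroke `#ff8800` → cut (S765, F659). Machine vertices: (74.519,75.362) → (176.214,84.199) → (38.089,142.301) → (105.451,11.989) → (21.651,28.913). Open path.

G21
G90
G0 X178.886 Y110.909
M3 S374
G1 X215.577 Y38.650 F3619
G1 X53.917 Y140.493
G1 X216.474 Y10.354
G1 X175.851 Y18.643
M5
G0 X172.897 Y154.841
M3 S765
G1 X171.455 Y158.323 F659
G1 X167.973 Y159.765
G1 X164.491 Y158.323
G1 X163.049 Y154.841
G1 X164.491 Y151.359
G1 X167.973 Y149.917
G1 X171.455 Y151.359
G1 X172.897 Y154.841
M5
G0 X74.519 Y75.362
M3 S765
G1 X176.214 Y84.199 F659
G1 X38.089 Y142.301
G1 X105.451 Y11.989
G1 X21.651 Y28.913
M5
G0 X0.000 Y0.000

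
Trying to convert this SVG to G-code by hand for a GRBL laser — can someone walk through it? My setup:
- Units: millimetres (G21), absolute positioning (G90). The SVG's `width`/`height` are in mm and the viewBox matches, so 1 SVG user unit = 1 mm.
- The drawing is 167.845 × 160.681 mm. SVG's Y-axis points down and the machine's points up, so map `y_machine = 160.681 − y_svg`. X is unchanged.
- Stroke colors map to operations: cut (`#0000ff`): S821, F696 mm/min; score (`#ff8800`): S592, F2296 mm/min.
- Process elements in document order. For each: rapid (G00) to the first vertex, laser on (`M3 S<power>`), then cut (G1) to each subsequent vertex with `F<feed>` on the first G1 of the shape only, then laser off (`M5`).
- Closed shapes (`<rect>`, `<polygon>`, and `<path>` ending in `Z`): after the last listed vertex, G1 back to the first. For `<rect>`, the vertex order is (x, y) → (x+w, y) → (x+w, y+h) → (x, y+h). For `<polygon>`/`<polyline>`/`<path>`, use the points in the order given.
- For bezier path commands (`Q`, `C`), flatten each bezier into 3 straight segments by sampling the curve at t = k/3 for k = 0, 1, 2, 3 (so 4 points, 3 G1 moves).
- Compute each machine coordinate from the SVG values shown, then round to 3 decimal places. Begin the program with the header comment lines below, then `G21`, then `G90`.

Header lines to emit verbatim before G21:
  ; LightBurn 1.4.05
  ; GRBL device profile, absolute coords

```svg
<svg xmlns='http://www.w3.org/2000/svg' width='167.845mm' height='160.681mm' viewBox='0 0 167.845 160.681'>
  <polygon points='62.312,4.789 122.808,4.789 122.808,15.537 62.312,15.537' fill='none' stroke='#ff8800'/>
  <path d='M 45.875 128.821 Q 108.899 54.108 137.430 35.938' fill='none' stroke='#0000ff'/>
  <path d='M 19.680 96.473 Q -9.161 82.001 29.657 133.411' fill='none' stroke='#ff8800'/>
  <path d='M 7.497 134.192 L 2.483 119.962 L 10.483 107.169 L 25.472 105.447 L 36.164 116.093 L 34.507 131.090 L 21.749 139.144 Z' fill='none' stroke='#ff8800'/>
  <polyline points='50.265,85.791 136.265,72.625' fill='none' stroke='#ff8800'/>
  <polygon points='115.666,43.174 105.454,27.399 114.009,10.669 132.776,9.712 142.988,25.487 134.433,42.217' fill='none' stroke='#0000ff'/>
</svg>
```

1 u = 1 mm; y_m = 160.681 − y.

[1] `<polygon>` rectangle, #ff8800→score S592 F2296: (62.312,155.892) → (122.808,155.892) → (122.808,145.144) → (62.312,145.144) → (62.312,155.892) (closed)

[2] `<path>` quadratic bezier, #0000ff→cut S821 F696: (45.875,31.860) → (84.058,75.386) → (114.577,106.347) → (137.430,124.743)

[3] `<path>` quadratic bezier, #ff8800→score S592 F2296: (19.680,64.208) → (7.970,66.536) → (11.296,54.223) → (29.657,27.270)

[4] `<path>` regular polygon, #ff8800→score S592 F2296: (7.497,26.489) → (2.483,40.719) → (10.483,53.512) → (25.472,55.234) → (36.164,44.588) → (34.507,29.591) → (21.749,21.537) → (7.497,26.489) (closed)

[5] `<polyline>` line segment, #ff8800→score S592 F2296: (50.265,74.890) → (136.265,88.056)

[6] `<polygon>` regular polygon, #0000ff→cut S821 F696: (115.666,117.507) → (105.454,133.282) → (114.009,150.012) → (132.776,150.969) → (142.988,135.194) → (134.433,118.464) → (115.666,117.507) (closed)

; LightBurn 1.4.05
; GRBL device profile, absolute coords
G21
G90
G00 X62.312 Y155.892
M3 S592
G1 X122.808 Y155.892 F2296
G1 X122.808 Y145.144
G1 X62.312 Y145.144
G1 X62.312 Y155.892
M5
G00 X45.875 Y31.860
M3 S821
G1 X84.058 Y75.386 F696
G1 X114.577 Y106.347
G1 X137.430 Y124.743
M5
G00 X19.680 Y64.208
M3 S592
G1 X7.970 Y66.536 F2296
G1 X11.296 Y54.223
G1 X29.657 Y27.270
M5
G00 X7.497 Y26.489
M3 S592
G1 X2.483 Y40.719 F2296
G1 X10.483 Y53.512
G1 X25.472 Y55.234
G1 X36.164 Y44.588
G1 X34.507 Y29.591
G1 X21.749 Y21.537
G1 X7.497 Y26.489
M5
G00 X50.265 Y74.890
M3 S592
G1 X136.265 Y88.056 F2296
M5
G00 X115.666 Y117.507
M3 S821
G1 X105.454 Y133.282 F696
G1 X114.009 Y150.012
G1 X132.776 Y150.969
G1 X142.988 Y135.194
G1 X134.433 Y118.464
G1 X115.666 Y117.507
M5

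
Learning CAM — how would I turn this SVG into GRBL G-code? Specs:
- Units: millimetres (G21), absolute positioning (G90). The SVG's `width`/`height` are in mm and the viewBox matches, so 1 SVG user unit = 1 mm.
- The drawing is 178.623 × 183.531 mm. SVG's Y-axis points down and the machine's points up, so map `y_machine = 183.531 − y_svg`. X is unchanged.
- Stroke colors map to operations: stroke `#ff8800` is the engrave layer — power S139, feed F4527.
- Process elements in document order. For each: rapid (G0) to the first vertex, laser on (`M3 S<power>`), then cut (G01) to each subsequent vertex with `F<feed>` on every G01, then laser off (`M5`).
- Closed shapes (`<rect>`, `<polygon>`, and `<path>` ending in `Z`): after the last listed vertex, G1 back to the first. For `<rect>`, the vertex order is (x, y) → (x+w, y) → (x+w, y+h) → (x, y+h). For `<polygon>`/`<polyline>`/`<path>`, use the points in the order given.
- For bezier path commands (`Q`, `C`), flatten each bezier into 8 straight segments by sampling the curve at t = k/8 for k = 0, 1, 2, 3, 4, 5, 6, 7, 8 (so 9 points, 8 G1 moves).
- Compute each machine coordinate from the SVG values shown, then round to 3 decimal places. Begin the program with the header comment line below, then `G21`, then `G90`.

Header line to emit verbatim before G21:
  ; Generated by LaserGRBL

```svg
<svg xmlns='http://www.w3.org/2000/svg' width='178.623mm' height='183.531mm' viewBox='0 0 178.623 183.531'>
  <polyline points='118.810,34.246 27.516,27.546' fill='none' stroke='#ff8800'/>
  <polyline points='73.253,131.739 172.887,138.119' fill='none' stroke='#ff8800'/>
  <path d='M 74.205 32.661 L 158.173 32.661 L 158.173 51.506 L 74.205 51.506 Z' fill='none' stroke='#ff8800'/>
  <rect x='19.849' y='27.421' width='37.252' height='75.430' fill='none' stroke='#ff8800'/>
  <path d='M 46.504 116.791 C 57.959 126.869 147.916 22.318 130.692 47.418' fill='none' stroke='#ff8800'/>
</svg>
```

; Generated by LaserGRBL
G21
G90
G0 X118.810 Y149.285
M3 S139
G01 X27.516 Y155.985 F4527
M5
G0 X73.253 Y51.792
M3 S139
G01 X172.887 Y45.412 F4527
M5
G0 X74.205 Y150.870
M3 S139
G01 X158.173 Y150.870 F4527
G01 X158.173 Y132.025 F4527
G01 X74.205 Y132.025 F4527
G01 X74.205 Y150.870 F4527
M5
G0 X19.849 Y156.110
M3 S139
G01 X57.101 Y156.110 F4527
G01 X57.101 Y80.680 F4527
G01 X19.849 Y80.680 F4527
G01 X19.849 Y156.110 F4527
M5
G0 X46.504 Y66.740
M3 S139
G01 X54.117 Y67.857 F4527
G01 X66.913 Y76.858 F4527
G01 X82.717 Y90.879 F4527
G01 X99.353 Y107.060 F4527
G01 X114.644 Y122.536 F4527
G01 X126.415 Y134.445 F4527
G01 X132.490 Y139.925 F4527
G01 X130.692 Y136.113 F4527
M5

Since the viewBox matches the mm dimensions, user units are millimetres directly. The only transform is the Y-flip y_m = 183.531 − y_svg.

Shape 1 is a line segment drawn with `<polyline>`. Its stroke #ff8800 means engrave at S139, F4527. After flipping Y the toolpath is (118.810,149.285) → (27.516,155.985).

Shape 2 is a line segment drawn with `<polyline>`. Its stroke #ff8800 means engrave at S139, F4527. After flipping Y the toolpath is (73.253,51.792) → (172.887,45.412).

Shape 3 is a rectangle drawn with `<path>`. Its stroke #ff8800 means engrave at S139, F4527. After flipping Y the toolpath is (74.205,150.870) → (158.173,150.870) → (158.173,132.025) → (74.205,132.025) → (74.205,150.870), returning to the start.

Shape 4 is a rectangle drawn with `<rect>`. Its stroke #ff8800 means engrave at S139, F4527. After flipping Y the toolpath is (19.849,156.110) → (57.101,156.110) → (57.101,80.680) → (19.849,80.680) → (19.849,156.110), returning to the start.

Shape 5 is a cubic bezier drawn with `<path>`. Its stroke #ff8800 means engrave at S139, F4527. After flipping Y the toolpath is (46.504,66.740) → (54.117,67.857) → (66.913,76.858) → (82.717,90.879) → (99.353,107.060) → (114.644,122.536) → (126.415,134.445) → (132.490,139.925) → (130.692,136.113).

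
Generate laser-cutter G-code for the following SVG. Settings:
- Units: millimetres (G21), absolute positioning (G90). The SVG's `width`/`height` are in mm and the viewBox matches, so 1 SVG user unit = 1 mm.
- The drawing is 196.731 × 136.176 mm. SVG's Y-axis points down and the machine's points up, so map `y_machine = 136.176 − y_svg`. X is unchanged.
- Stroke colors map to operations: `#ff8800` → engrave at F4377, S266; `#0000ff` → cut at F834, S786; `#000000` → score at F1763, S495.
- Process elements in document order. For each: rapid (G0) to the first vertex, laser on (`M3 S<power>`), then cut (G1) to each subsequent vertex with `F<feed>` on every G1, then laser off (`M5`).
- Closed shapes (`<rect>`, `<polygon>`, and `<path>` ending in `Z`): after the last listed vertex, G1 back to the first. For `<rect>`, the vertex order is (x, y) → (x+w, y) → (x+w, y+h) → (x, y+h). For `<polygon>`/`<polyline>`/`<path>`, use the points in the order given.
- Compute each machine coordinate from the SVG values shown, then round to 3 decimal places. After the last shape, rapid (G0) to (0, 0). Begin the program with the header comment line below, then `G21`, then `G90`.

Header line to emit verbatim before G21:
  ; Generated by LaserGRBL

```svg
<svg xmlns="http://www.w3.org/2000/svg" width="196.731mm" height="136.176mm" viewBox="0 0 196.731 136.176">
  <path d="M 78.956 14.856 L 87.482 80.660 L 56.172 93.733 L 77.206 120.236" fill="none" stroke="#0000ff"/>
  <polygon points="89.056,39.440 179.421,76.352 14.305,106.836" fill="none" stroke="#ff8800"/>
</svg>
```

viewBox `0 0 196.731 136.176` with mm width/height → 1 unit = 1 mm. Flip: y_m = 136.176 − y_svg.

**Shape 1** — `<path>` open polyline, stroke `#0000ff` → cut (S786, F834). Machine vertices: (78.956,121.320) → (87.482,55.516) → (56.172,42.443) → (77.206,15.940). Open path.

**Shape 2** — `<polygon>` closed polygon, stroke `#ff8800` → engrave (S266, F4377). Machine vertices: (89.056,96.736) → (179.421,59.824) → (14.305,29.340) → (89.056,96.736). Closed: final G1 returns to the first vertex.

; Generated by LaserGRBL
G21
G90
G0 X78.956 Y121.320
M3 S786
G1 X87.482 Y55.516 F834
G1 X56.172 Y42.443 F834
G1 X77.206 Y15.940 F834
M5
G0 X89.056 Y96.736
M3 S266
G1 X179.421 Y59.824 F4377
G1 X14.305 Y29.340 F4377
G1 X89.056 Y96.736 F4377
M5
G0 X0.000 Y0.000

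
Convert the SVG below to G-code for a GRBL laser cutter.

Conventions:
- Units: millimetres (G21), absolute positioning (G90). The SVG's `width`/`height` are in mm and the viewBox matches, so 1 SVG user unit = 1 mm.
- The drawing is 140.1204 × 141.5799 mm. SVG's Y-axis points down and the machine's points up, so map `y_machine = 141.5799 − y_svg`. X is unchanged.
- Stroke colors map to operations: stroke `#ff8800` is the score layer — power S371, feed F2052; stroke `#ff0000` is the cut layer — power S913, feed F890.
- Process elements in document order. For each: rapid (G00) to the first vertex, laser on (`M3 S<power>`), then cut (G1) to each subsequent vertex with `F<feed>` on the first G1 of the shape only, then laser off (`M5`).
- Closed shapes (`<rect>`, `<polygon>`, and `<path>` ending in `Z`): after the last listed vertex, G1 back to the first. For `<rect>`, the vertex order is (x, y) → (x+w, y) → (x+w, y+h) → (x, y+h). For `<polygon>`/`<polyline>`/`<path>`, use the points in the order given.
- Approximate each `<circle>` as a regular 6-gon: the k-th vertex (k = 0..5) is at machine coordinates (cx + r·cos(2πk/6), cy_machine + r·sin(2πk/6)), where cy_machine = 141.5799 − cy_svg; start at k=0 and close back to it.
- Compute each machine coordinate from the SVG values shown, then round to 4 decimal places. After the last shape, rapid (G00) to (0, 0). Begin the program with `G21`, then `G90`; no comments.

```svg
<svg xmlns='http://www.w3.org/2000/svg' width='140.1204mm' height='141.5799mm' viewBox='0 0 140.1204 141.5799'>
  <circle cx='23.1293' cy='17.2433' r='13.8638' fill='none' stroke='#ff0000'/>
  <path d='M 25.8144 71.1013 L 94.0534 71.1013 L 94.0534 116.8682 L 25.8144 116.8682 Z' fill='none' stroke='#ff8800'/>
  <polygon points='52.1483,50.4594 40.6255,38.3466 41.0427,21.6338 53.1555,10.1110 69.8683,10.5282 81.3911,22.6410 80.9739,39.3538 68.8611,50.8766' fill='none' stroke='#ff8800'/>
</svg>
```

G21
G90
G00 X36.9931 Y124.3366
M3 S913
G1 X30.0612 Y136.3430 F890
G1 X16.1974 Y136.3430
G1 X9.2655 Y124.3366
G1 X16.1974 Y112.3302
G1 X30.0612 Y112.3302
G1 X36.9931 Y124.3366
M5
G00 X25.8144 Y70.4786
M3 S371
G1 X94.0534 Y70.4786 F2052
G1 X94.0534 Y24.7117
G1 X25.8144 Y24.7117
G1 X25.8144 Y70.4786
M5
G00 X52.1483 Y91.1205
M3 S371
G1 X40.6255 Y103.2333 F2052
G1 X41.0427 Y119.9461
G1 X53.1555 Y131.4689
G1 X69.8683 Y131.0517
G1 X81.3911 Y118.9389
G1 X80.9739 Y102.2261
G1 X68.8611 Y90.7033
G1 X52.1483 Y91.1205
M5
G00 X0.0000 Y0.0000

1 u = 1 mm; y_m = 141.5799 − y.

[1] `<circle>` circle, #ff0000→cut S913 F890: (36.9931,124.3366) → (30.0612,136.3430) → (16.1974,136.3430) → (9.2655,124.3366) → (16.1974,112.3302) → (30.0612,112.3302) → (36.9931,124.3366) (closed)

[2] `<path>` rectangle, #ff8800→score S371 F2052: (25.8144,70.4786) → (94.0534,70.4786) → (94.0534,24.7117) → (25.8144,24.7117) → (25.8144,70.4786) (closed)

[3] `<polygon>` regular polygon, #ff8800→score S371 F2052: (52.1483,91.1205) → (40.6255,103.2333) → (41.0427,119.9461) → (53.1555,131.4689) → (69.8683,131.0517) → (81.3911,118.9389) → (80.9739,102.2261) → (68.8611,90.7033) → (52.1483,91.1205) (closed)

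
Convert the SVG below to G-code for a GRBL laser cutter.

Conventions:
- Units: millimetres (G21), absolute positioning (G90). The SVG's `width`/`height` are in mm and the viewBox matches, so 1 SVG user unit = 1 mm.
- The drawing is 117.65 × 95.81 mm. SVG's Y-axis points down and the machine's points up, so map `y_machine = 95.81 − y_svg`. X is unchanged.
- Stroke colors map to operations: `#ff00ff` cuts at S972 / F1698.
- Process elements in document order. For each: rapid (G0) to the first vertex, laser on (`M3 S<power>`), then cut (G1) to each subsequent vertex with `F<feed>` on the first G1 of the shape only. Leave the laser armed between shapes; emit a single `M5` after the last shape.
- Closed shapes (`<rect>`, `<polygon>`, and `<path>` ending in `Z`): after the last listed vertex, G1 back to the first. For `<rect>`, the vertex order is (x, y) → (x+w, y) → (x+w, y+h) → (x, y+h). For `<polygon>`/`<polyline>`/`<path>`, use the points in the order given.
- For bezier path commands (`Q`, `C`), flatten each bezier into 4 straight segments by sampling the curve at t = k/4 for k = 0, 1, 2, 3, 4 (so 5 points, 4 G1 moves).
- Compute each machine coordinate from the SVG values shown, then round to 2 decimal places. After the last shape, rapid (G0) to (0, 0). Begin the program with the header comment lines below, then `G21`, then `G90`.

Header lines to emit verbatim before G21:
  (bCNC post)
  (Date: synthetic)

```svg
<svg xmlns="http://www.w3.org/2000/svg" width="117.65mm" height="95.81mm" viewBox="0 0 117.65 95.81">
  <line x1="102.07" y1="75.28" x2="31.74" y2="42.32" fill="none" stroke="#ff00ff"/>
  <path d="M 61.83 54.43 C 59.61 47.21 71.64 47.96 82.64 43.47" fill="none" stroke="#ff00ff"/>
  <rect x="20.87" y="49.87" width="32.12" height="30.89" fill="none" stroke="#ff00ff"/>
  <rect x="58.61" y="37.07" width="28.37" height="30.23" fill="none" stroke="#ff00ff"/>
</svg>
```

viewBox `0 0 117.65 95.81` with mm width/height → 1 unit = 1 mm. Flip: y_m = 95.81 − y_svg.

**Shape 1** — `<line>` line segment, stroke `#ff00ff` → cut (S972, F1698). Machine vertices: (102.07,20.53) → (31.74,53.49). Open path.

**Shape 2** — `<path>` cubic bezier, stroke `#ff00ff` → cut (S972, F1698). Control points (SVG): P0=(61.83,54.43), P1=(59.61,47.21), P2=(71.64,47.96), P3=(82.64,43.47); sampled at t=k/4. Machine vertices: (61.83,41.38) → (62.60,45.51) → (67.28,47.88) → (74.44,49.75) → (82.64,52.34). Open path.

**Shape 3** — `<rect>` rectangle, stroke `#ff00ff` → cut (S972, F1698). Machine vertices: (20.87,45.94) → (52.99,45.94) → (52.99,15.05) → (20.87,15.05) → (20.87,45.94). Closed: final G1 returns to the first vertex.

**Shape 4** — `<rect>` rectangle, stroke `#ff00ff` → cut (S972, F1698). Machine vertices: (58.61,58.74) → (86.98,58.74) → (86.98,28.51) → (58.61,28.51) → (58.61,58.74). Closed: final G1 returns to the first vertex.

(bCNC post)
(Date: synthetic)
G21
G90
G0 X102.07 Y20.53
M3 S972
G1 X31.74 Y53.49 F1698
G0 X61.83 Y41.38
M3 S972
G1 X62.60 Y45.51 F1698
G1 X67.28 Y47.88
G1 X74.44 Y49.75
G1 X82.64 Y52.34
G0 X20.87 Y45.94
M3 S972
G1 X52.99 Y45.94 F1698
G1 X52.99 Y15.05
G1 X20.87 Y15.05
G1 X20.87 Y45.94
G0 X58.61 Y58.74
M3 S972
G1 X86.98 Y58.74 F1698
G1 X86.98 Y28.51
G1 X58.61 Y28.51
G1 X58.61 Y58.74
M5
G0 X0.00 Y0.00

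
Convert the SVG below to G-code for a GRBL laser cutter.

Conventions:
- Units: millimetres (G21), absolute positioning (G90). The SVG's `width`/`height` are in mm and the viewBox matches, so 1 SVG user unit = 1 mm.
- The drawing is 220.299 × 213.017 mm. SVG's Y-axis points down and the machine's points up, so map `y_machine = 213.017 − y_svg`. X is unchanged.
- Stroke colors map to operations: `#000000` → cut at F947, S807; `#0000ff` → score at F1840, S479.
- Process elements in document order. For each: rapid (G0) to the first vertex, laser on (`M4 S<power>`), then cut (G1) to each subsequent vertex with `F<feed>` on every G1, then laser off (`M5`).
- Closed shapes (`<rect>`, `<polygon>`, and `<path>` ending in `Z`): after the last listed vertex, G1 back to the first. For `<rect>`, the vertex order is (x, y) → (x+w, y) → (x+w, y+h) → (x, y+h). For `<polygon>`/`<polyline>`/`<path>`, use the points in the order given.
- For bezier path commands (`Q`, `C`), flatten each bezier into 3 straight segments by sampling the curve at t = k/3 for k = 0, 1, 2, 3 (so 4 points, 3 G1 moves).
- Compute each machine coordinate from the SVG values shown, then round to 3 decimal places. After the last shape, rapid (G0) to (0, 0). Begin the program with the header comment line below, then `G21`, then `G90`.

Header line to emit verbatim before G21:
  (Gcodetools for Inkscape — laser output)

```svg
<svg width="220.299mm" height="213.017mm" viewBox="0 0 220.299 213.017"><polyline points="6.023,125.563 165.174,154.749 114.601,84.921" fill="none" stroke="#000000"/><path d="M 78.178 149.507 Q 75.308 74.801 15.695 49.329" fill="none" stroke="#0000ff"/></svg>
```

(Gcodetools for Inkscape — laser output)
G21
G90
G0 X6.023 Y87.454
M4 S807
G1 X165.174 Y58.268 F947
G1 X114.601 Y128.096 F947
M5
G0 X78.178 Y63.510
M4 S479
G1 X69.960 Y107.844 F1840
G1 X49.132 Y141.236 F1840
G1 X15.695 Y163.688 F1840
M5
G0 X0.000 Y0.000

Since the viewBox matches the mm dimensions, user units are millimetres directly. The only transform is the Y-flip y_m = 213.017 − y_svg.

Shape 1 is a open polyline drawn with `<polyline>`. Its stroke #000000 means cut at S807, F947. After flipping Y the toolpath is (6.023,87.454) → (165.174,58.268) → (114.601,128.096).

Shape 2 is a quadratic bezier drawn with `<path>`. Its stroke #0000ff means score at S479, F1840. After flipping Y the toolpath is (78.178,63.510) → (69.960,107.844) → (49.132,141.236) → (15.695,163.688).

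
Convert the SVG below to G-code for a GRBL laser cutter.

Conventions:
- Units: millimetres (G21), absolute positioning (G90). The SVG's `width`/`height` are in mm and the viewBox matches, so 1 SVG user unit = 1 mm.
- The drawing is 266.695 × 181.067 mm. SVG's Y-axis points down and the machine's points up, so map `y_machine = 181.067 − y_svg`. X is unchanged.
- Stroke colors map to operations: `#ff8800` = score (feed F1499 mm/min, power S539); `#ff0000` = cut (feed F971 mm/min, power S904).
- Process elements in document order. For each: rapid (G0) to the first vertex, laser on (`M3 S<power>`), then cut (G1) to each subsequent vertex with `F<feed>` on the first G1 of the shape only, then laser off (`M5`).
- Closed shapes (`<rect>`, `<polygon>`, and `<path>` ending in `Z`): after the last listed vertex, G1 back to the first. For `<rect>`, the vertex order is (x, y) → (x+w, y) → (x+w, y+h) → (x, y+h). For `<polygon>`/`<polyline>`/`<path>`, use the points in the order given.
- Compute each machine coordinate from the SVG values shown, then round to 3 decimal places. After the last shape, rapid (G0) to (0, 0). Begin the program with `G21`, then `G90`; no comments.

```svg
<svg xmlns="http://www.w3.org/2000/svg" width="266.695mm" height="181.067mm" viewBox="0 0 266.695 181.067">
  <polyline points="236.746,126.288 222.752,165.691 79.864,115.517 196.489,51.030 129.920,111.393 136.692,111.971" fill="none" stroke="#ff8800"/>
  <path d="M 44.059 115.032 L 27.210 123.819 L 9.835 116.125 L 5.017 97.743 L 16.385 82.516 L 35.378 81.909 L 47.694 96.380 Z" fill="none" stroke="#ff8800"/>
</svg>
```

G21
G90
G0 X236.746 Y54.779
M3 S539
G1 X222.752 Y15.376 F1499
G1 X79.864 Y65.550
G1 X196.489 Y130.037
G1 X129.920 Y69.674
G1 X136.692 Y69.096
M5
G0 X44.059 Y66.035
M3 S539
G1 X27.210 Y57.248 F1499
G1 X9.835 Y64.942
G1 X5.017 Y83.324
G1 X16.385 Y98.551
G1 X35.378 Y99.158
G1 X47.694 Y84.687
G1 X44.059 Y66.035
M5
G0 X0.000 Y0.000

viewBox `0 0 266.695 181.067` with mm width/height → 1 unit = 1 mm. Flip: y_m = 181.067 − y_svg.

**Shape 1** — `<polyline>` open polyline, stroke `#ff8800` → score (S539, F1499). Machine vertices: (236.746,54.779) → (222.752,15.376) → (79.864,65.550) → (196.489,130.037) → (129.920,69.674) → (136.692,69.096). Open path.

**Shape 2** — `<path>` regular polygon, stroke `#ff8800` → score (S539, F1499). Machine vertices: (44.059,66.035) → (27.210,57.248) → (9.835,64.942) → (5.017,83.324) → (16.385,98.551) → (35.378,99.158) → (47.694,84.687) → (44.059,66.035). Closed: final G1 returns to the first vertex.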